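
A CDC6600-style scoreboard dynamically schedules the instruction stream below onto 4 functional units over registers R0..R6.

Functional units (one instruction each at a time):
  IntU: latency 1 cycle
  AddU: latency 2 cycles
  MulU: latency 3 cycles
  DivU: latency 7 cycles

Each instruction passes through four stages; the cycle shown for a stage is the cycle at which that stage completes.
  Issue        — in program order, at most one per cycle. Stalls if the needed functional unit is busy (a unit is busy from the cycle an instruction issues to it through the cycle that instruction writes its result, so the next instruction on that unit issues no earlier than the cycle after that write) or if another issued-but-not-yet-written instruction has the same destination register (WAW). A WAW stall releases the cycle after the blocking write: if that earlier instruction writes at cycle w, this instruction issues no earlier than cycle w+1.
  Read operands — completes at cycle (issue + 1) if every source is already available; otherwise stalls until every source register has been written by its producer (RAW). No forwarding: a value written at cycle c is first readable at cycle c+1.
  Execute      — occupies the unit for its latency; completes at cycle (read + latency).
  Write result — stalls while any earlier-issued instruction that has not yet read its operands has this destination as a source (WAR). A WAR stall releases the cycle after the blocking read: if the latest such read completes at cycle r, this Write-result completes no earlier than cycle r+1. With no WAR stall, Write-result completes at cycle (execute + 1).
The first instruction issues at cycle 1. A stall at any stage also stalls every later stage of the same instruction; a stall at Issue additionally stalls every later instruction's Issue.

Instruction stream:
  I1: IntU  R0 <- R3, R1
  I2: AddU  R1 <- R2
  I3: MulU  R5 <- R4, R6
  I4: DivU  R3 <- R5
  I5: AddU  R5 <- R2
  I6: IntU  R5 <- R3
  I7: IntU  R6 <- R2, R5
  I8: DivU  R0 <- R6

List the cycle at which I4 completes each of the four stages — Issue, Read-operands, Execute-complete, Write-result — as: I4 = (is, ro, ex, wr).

I1  is:1  ro:2  ex:3  wr:4
I2  is:2  ro:3  ex:5  wr:6
I3  is:3  ro:4  ex:7  wr:8
I4  is:4  ro:9  ex:16  wr:17  — RAW R5: wait I3 write@8
I5  is:9  ro:10  ex:12  wr:13  — WAW R5: wait I3 write@8
I6  is:14  ro:18  ex:19  wr:20  — WAW R5: wait I5 write@13, RAW R3: wait I4 write@17
I7  is:21  ro:22  ex:23  wr:24  — struct: IntU busy until I6 writes@20
I8  is:22  ro:25  ex:32  wr:33  — RAW R6: wait I7 write@24

I4 = (4, 9, 16, 17)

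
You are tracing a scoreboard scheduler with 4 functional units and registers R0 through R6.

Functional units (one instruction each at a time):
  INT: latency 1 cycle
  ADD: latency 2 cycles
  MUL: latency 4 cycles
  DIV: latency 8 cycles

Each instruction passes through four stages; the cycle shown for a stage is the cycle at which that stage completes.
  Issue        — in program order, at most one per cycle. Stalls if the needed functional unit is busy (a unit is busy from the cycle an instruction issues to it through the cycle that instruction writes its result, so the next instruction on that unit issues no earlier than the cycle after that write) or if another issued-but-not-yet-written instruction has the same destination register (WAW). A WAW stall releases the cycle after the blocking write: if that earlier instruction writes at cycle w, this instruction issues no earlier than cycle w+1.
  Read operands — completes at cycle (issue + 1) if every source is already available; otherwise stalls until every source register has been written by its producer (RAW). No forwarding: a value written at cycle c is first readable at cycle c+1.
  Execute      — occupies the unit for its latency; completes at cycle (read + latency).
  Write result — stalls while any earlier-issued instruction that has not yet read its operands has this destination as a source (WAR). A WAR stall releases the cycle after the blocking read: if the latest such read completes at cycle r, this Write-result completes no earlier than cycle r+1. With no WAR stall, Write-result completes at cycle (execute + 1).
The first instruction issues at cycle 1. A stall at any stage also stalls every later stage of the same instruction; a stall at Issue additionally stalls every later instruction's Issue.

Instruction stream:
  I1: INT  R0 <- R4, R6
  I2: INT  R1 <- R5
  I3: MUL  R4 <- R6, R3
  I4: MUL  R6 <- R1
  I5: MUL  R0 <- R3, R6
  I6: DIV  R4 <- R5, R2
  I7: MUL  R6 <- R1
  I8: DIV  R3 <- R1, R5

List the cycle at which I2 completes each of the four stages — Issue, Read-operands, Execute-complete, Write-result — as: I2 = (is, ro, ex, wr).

t=1  I1 dispatched to INT
t=2  I1 operands ready
t=3  I1 complete
t=4  R0←I1
t=5  I2 dispatched to INT
t=6  I2 operands ready, I3 dispatched to MUL
t=7  I2 complete, I3 operands ready
t=8  R1←I2
t=11  I3 complete
t=12  R4←I3
t=13  I4 dispatched to MUL
t=14  I4 operands ready
t=18  I4 complete
t=19  R6←I4
t=20  I5 dispatched to MUL
t=21  I5 operands ready, I6 dispatched to DIV
t=22  I6 operands ready
t=25  I5 complete
t=26  R0←I5
t=27  I7 dispatched to MUL
t=28  I7 operands ready
t=30  I6 complete
t=31  R4←I6
t=32  I7 complete, I8 dispatched to DIV
t=33  R6←I7, I8 operands ready
t=41  I8 complete
t=42  R3←I8

I2 = (5, 6, 7, 8)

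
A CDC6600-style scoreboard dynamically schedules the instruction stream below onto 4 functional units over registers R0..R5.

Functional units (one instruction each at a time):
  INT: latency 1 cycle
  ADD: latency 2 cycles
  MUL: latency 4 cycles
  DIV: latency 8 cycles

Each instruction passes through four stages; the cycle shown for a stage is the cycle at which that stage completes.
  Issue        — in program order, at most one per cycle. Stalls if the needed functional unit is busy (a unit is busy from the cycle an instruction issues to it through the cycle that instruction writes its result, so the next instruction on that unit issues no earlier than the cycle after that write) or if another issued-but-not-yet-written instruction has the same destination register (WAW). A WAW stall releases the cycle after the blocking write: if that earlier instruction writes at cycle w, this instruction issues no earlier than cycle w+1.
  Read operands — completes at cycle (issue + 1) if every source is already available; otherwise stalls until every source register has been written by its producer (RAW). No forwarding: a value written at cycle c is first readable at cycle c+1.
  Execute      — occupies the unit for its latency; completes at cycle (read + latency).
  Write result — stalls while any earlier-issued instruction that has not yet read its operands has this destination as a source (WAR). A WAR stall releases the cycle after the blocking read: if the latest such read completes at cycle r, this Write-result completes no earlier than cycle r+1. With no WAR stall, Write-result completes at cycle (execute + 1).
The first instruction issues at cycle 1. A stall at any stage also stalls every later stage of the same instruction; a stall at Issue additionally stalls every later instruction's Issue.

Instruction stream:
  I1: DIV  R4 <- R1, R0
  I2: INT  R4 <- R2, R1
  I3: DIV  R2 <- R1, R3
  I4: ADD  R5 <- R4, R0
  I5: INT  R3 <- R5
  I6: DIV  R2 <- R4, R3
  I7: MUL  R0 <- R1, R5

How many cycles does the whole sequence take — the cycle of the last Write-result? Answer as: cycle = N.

cycle = 34

I1  is:1  ro:2  ex:10  wr:11
I2  is:12  ro:13  ex:14  wr:15  — WAW R4: wait I1 write@11
I3  is:13  ro:14  ex:22  wr:23
I4  is:14  ro:16  ex:18  wr:19  — RAW R4: wait I2 write@15
I5  is:16  ro:20  ex:21  wr:22  — struct: INT busy until I2 writes@15, RAW R5: wait I4 write@19
I6  is:24  ro:25  ex:33  wr:34  — struct: DIV busy until I3 writes@23
I7  is:25  ro:26  ex:30  wr:31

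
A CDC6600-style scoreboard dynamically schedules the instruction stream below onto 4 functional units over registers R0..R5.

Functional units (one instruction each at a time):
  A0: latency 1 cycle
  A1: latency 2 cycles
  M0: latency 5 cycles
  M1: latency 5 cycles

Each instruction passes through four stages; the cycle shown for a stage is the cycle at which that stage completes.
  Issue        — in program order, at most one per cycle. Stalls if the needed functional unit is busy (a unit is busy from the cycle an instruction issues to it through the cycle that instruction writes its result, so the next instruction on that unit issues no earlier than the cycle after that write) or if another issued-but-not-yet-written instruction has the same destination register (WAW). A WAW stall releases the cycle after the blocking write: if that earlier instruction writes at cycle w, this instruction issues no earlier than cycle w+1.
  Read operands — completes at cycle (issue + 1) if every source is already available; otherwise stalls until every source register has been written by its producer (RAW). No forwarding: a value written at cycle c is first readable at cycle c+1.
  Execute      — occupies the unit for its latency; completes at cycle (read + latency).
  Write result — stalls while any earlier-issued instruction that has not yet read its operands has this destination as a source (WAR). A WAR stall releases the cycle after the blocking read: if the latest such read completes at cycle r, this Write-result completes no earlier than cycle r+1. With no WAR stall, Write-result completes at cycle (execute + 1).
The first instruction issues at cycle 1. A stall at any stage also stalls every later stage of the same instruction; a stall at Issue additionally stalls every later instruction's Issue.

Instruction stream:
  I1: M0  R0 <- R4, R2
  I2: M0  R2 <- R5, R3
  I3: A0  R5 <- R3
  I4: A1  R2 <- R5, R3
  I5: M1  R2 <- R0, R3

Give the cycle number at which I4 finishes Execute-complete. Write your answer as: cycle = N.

cycle = 20

cycle 1: I1→M0
cycle 2: I1 RO
cycle 7: I1 EX
cycle 8: I1 WR R0
cycle 9: I2→M0
cycle 10: I2 RO, I3→A0
cycle 11: I3 RO
cycle 12: I3 EX
cycle 13: I3 WR R5
cycle 15: I2 EX
cycle 16: I2 WR R2
cycle 17: I4→A1
cycle 18: I4 RO
cycle 20: I4 EX
cycle 21: I4 WR R2
cycle 22: I5→M1
cycle 23: I5 RO
cycle 28: I5 EX
cycle 29: I5 WR R2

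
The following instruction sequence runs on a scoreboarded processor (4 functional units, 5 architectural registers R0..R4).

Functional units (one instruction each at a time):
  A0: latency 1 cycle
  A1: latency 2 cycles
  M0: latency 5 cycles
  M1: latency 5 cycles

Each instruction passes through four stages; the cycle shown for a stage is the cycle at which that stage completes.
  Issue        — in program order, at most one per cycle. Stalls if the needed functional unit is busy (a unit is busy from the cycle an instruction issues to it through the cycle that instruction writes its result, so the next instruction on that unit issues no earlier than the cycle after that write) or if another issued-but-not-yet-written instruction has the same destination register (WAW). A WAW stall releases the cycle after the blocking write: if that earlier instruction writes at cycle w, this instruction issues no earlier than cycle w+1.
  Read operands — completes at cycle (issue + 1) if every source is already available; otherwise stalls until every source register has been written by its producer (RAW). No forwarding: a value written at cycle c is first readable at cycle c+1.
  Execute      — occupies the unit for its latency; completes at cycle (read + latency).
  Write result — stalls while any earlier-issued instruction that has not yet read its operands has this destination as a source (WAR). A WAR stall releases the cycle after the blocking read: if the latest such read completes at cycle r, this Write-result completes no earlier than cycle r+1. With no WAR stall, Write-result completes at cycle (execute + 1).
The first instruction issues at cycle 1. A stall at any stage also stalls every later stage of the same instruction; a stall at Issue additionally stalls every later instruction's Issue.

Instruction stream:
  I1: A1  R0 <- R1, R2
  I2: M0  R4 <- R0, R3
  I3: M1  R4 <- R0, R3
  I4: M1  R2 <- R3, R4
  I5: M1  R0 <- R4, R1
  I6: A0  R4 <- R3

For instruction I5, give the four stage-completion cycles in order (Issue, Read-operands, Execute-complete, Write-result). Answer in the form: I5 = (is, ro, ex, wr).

1) issue 1, read 2, done 4, write 5
2) issue 2, read 6, done 11, write 12  <RAW R0: wait I1 write@5>
3) issue 13, read 14, done 19, write 20  <WAW R4: wait I2 write@12>
4) issue 21, read 22, done 27, write 28  <struct: M1 busy until I3 writes@20>
5) issue 29, read 30, done 35, write 36  <struct: M1 busy until I4 writes@28>
6) issue 30, read 31, done 32, write 33

I5 = (29, 30, 35, 36)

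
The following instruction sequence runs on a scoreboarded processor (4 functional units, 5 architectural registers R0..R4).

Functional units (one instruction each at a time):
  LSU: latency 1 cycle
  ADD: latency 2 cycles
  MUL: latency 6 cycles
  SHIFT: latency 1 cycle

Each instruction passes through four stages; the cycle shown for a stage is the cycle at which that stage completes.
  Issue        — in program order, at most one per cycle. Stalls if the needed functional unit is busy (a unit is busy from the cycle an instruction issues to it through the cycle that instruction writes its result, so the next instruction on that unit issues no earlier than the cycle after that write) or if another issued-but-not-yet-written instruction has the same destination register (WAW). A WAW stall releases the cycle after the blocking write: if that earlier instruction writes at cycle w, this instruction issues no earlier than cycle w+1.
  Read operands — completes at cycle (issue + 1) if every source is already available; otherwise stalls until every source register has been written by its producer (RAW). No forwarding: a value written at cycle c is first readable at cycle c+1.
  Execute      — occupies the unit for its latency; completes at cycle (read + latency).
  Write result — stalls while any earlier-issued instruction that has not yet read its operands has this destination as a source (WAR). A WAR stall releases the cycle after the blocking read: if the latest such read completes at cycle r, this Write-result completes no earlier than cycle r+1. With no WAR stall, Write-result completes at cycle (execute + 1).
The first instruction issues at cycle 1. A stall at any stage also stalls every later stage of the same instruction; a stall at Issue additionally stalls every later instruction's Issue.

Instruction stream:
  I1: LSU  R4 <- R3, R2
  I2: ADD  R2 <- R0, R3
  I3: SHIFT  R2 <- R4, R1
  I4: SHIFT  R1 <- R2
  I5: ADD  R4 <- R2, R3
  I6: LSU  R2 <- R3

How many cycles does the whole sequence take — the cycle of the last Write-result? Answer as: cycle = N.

[I1] 1/2/3/4
[I2] 2/3/5/6
[I3] 7/8/9/10  (WAW R2: wait I2 write@6)
[I4] 11/12/13/14  (struct: SHIFT busy until I3 writes@10)
[I5] 12/13/15/16
[I6] 13/14/15/16

cycle = 16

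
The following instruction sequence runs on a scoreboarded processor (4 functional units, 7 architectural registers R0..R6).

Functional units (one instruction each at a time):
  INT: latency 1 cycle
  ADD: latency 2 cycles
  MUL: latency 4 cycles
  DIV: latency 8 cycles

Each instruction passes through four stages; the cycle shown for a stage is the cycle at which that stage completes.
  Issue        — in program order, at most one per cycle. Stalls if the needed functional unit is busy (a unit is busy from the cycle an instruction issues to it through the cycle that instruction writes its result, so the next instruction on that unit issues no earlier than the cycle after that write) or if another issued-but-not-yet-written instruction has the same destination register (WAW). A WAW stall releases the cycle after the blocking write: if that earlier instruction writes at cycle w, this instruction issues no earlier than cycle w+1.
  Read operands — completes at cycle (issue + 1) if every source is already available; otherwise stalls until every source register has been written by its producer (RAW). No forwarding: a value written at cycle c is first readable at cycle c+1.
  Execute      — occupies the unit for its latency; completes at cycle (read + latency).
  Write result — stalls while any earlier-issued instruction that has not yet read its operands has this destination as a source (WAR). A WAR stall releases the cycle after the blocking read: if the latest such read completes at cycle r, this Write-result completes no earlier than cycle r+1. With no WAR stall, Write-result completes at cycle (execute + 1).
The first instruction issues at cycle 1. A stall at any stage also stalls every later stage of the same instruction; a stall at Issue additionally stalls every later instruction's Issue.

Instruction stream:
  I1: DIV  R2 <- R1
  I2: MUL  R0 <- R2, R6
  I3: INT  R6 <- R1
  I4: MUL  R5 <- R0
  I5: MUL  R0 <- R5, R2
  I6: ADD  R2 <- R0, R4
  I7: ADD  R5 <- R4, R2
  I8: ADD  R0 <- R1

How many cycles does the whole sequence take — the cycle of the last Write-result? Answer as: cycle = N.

c1: I1→DIV
c2: I1 RO | I2→MUL
c3: I3→INT
c4: I3 RO
c5: I3 EX
c10: I1 EX
c11: I1 WR R2
c12: I2 RO
c13: I3 WR R6
c16: I2 EX
c17: I2 WR R0
c18: I4→MUL
c19: I4 RO
c23: I4 EX
c24: I4 WR R5
c25: I5→MUL
c26: I5 RO | I6→ADD
c30: I5 EX
c31: I5 WR R0
c32: I6 RO
c34: I6 EX
c35: I6 WR R2
c36: I7→ADD
c37: I7 RO
c39: I7 EX
c40: I7 WR R5
c41: I8→ADD
c42: I8 RO
c44: I8 EX
c45: I8 WR R0

cycle = 45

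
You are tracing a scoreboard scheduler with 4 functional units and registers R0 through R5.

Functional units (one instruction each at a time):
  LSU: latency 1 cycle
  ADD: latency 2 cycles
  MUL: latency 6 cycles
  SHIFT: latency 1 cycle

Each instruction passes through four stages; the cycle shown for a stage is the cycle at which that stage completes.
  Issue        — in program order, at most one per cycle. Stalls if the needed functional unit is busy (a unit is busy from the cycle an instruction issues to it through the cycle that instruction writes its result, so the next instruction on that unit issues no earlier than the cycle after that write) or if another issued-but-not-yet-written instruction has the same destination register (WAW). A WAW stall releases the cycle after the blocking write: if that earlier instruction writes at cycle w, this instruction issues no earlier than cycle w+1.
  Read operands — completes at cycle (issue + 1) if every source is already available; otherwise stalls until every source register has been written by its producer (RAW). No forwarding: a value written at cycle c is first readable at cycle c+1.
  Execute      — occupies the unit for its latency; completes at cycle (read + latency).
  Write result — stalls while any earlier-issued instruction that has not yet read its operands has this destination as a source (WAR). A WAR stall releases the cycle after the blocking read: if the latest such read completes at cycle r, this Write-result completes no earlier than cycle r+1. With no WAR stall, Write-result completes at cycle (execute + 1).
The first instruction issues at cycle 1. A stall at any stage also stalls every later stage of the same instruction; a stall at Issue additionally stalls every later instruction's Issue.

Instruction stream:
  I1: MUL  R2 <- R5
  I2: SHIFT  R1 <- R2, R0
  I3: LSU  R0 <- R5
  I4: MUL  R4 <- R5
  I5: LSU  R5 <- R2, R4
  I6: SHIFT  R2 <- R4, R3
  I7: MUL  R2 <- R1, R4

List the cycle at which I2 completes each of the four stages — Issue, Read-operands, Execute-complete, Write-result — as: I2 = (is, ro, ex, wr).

I2 = (2, 10, 11, 12)

[1] I1→MUL
[2] I1 RO, I2→SHIFT
[3] I3→LSU
[4] I3 RO
[5] I3 EX
[8] I1 EX
[9] I1 WR R2
[10] I2 RO, I4→MUL
[11] I2 EX, I3 WR R0, I4 RO
[12] I2 WR R1, I5→LSU
[13] I6→SHIFT
[17] I4 EX
[18] I4 WR R4
[19] I5 RO, I6 RO
[20] I5 EX, I6 EX
[21] I5 WR R5, I6 WR R2
[22] I7→MUL
[23] I7 RO
[29] I7 EX
[30] I7 WR R2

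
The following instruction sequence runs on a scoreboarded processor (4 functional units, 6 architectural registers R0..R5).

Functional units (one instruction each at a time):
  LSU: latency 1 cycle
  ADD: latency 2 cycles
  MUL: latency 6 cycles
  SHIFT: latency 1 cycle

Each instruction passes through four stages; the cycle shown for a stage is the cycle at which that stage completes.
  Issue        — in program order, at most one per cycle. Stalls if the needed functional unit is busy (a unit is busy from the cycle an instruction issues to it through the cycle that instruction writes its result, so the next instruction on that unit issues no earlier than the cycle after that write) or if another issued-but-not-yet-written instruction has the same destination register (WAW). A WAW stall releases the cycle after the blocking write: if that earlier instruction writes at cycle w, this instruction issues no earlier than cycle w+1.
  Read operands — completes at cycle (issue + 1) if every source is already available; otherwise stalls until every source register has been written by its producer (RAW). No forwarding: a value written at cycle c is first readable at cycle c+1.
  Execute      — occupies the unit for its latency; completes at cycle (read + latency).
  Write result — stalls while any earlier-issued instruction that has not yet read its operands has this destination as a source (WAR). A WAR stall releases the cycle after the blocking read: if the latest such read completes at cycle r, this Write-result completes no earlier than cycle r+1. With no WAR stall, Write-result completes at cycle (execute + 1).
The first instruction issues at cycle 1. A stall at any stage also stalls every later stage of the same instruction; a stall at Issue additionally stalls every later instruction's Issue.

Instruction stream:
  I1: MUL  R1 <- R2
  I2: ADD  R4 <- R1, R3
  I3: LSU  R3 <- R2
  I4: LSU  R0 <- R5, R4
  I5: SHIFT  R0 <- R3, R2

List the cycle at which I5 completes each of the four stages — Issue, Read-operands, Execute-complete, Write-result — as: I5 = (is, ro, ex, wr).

I1: IS=1 RO=2 EX=8 WR=9
I2: IS=2 RO=10 EX=12 WR=13  [RAW R1: wait I1 write@9]
I3: IS=3 RO=4 EX=5 WR=11  [WAR R3: wait I2 read@10]
I4: IS=12 RO=14 EX=15 WR=16  [struct: LSU busy until I3 writes@11; RAW R4: wait I2 write@13]
I5: IS=17 RO=18 EX=19 WR=20  [WAW R0: wait I4 write@16]

I5 = (17, 18, 19, 20)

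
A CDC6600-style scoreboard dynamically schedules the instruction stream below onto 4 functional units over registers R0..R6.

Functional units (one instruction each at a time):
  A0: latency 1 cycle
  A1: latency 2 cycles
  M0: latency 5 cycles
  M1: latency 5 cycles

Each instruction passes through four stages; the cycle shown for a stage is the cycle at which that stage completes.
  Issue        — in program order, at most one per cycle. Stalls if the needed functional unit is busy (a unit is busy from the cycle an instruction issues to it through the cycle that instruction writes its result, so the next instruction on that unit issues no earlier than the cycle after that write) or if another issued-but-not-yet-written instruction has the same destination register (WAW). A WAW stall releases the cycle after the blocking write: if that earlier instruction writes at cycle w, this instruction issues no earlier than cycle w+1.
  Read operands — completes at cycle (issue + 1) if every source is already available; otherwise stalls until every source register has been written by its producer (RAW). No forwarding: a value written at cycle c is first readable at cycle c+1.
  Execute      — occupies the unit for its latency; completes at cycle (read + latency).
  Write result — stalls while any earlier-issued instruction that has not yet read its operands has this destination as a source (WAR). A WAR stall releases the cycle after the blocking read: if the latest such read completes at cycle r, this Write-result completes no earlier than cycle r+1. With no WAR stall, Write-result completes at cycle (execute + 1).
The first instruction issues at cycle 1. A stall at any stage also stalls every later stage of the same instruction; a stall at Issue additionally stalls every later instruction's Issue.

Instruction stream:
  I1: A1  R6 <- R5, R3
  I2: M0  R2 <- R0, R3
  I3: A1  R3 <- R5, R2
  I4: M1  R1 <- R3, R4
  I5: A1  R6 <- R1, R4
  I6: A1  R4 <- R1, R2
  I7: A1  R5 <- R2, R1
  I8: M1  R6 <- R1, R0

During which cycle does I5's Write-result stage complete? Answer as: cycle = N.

cycle = 24

[I1] 1/2/4/5
[I2] 2/3/8/9
[I3] 6/10/12/13  (struct: A1 busy until I1 writes@5; RAW R2: wait I2 write@9)
[I4] 7/14/19/20  (RAW R3: wait I3 write@13)
[I5] 14/21/23/24  (struct: A1 busy until I3 writes@13; RAW R1: wait I4 write@20)
[I6] 25/26/28/29  (struct: A1 busy until I5 writes@24)
[I7] 30/31/33/34  (struct: A1 busy until I6 writes@29)
[I8] 31/32/37/38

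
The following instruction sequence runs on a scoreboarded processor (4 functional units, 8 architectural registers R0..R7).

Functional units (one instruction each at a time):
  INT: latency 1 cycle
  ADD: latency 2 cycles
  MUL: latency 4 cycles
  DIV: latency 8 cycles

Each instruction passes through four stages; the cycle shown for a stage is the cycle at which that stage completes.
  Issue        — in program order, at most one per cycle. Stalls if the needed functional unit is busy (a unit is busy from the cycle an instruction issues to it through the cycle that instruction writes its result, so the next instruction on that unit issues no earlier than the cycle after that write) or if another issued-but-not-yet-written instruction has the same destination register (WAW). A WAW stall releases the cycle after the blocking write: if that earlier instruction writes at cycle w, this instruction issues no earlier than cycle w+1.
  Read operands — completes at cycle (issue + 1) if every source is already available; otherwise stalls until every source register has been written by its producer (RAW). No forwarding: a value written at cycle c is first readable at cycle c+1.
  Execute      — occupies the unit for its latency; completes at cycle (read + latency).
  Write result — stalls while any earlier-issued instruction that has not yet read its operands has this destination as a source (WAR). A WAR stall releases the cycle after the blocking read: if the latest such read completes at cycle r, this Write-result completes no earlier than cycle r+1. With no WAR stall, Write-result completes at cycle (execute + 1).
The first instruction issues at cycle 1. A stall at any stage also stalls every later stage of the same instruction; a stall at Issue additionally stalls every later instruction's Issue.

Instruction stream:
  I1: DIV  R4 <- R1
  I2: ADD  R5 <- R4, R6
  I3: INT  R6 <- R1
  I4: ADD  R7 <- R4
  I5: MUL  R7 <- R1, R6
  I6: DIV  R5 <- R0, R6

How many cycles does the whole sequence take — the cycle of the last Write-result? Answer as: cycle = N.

[1] issue I1 (DIV)
[2] I1 read-ops, issue I2 (ADD)
[3] issue I3 (INT)
[4] I3 read-ops
[5] I3 finished on INT
[10] I1 finished on DIV
[11] I1→R4
[12] I2 read-ops
[13] I3→R6
[14] I2 finished on ADD
[15] I2→R5
[16] issue I4 (ADD)
[17] I4 read-ops
[19] I4 finished on ADD
[20] I4→R7
[21] issue I5 (MUL)
[22] I5 read-ops, issue I6 (DIV)
[23] I6 read-ops
[26] I5 finished on MUL
[27] I5→R7
[31] I6 finished on DIV
[32] I6→R5

cycle = 32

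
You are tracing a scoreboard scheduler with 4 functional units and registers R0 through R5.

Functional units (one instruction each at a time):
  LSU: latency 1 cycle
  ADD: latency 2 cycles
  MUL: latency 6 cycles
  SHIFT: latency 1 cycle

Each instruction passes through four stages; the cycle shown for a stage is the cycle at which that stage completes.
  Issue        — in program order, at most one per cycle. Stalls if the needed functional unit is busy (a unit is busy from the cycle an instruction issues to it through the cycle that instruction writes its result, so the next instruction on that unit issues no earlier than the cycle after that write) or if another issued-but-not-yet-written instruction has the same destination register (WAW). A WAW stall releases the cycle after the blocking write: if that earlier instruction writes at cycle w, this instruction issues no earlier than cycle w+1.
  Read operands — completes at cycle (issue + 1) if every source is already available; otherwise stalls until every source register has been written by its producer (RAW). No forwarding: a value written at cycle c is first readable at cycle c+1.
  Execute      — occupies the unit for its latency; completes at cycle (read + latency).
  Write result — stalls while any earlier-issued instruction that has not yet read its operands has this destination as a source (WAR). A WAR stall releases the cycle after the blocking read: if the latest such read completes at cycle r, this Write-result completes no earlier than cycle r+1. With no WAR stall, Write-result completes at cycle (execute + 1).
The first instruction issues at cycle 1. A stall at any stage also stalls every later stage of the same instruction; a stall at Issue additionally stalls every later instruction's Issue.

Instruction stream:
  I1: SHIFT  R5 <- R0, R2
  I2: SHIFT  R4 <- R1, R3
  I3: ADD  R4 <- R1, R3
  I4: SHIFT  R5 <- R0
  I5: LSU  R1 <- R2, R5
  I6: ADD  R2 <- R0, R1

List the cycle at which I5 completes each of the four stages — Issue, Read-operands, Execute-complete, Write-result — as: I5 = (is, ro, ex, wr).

I5 = (11, 14, 15, 16)

I1 -> (1, 2, 3, 4)
I2 -> (5, 6, 7, 8)  // struct: SHIFT busy until I1 writes@4
I3 -> (9, 10, 12, 13)  // WAW R4: wait I2 write@8
I4 -> (10, 11, 12, 13)
I5 -> (11, 14, 15, 16)  // RAW R5: wait I4 write@13
I6 -> (14, 17, 19, 20)  // struct: ADD busy until I3 writes@13, RAW R1: wait I5 write@16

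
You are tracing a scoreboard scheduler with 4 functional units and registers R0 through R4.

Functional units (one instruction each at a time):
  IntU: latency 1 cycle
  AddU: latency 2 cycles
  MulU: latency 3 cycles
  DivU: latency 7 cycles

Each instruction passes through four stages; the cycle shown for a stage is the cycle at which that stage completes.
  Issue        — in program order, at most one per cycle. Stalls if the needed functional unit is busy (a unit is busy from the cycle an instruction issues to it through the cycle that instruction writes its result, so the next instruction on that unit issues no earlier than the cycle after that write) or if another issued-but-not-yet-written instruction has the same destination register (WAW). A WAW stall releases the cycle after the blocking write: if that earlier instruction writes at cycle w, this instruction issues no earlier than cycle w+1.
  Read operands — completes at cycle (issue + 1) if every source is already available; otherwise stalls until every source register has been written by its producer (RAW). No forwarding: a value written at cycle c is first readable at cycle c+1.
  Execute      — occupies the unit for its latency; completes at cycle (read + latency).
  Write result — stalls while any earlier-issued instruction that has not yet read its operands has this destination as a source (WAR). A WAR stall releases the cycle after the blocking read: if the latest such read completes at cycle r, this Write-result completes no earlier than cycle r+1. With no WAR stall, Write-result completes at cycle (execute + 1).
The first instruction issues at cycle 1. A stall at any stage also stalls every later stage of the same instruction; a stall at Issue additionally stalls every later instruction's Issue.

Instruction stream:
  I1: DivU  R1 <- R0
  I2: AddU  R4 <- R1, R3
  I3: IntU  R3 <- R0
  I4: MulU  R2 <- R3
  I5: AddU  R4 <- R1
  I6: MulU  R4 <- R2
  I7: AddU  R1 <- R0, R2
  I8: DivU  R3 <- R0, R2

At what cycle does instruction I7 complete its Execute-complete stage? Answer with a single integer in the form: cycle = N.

c1: issue I1 (DivU)
c2: I1 read-ops | issue I2 (AddU)
c3: issue I3 (IntU)
c4: I3 read-ops | issue I4 (MulU)
c5: I3 finished on IntU
c9: I1 finished on DivU
c10: I1→R1
c11: I2 read-ops
c12: I3→R3
c13: I2 finished on AddU | I4 read-ops
c14: I2→R4
c15: issue I5 (AddU)
c16: I4 finished on MulU | I5 read-ops
c17: I4→R2
c18: I5 finished on AddU
c19: I5→R4
c20: issue I6 (MulU)
c21: I6 read-ops | issue I7 (AddU)
c22: I7 read-ops | issue I8 (DivU)
c23: I8 read-ops
c24: I6 finished on MulU | I7 finished on AddU
c25: I6→R4 | I7→R1
c30: I8 finished on DivU
c31: I8→R3

cycle = 24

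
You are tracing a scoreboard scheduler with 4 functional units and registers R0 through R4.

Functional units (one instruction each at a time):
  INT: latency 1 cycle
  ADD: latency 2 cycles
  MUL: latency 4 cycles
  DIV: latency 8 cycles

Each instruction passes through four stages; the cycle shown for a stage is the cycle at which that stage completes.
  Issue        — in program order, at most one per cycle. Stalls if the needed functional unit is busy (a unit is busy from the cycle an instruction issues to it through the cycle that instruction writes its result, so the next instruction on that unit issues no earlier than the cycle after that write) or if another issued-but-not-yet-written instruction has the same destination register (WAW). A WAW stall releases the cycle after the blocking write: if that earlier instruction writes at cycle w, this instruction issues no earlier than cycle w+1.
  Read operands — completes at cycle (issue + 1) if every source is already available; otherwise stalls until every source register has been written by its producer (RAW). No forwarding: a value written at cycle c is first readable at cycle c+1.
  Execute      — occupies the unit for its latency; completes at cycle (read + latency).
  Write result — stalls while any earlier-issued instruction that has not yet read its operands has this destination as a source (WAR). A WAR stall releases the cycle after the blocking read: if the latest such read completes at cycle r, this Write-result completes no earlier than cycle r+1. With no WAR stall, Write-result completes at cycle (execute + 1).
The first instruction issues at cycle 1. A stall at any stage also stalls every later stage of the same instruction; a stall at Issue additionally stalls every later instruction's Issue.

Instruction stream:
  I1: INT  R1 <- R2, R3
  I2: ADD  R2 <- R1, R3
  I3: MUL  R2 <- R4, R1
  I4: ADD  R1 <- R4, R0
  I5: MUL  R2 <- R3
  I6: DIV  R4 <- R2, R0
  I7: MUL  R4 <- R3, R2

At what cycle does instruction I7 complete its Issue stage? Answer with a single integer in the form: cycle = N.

cycle = 33

[1] I1 dispatched to INT
[2] I1 operands ready | I2 dispatched to ADD
[3] I1 complete
[4] R1←I1
[5] I2 operands ready
[7] I2 complete
[8] R2←I2
[9] I3 dispatched to MUL
[10] I3 operands ready | I4 dispatched to ADD
[11] I4 operands ready
[13] I4 complete
[14] I3 complete | R1←I4
[15] R2←I3
[16] I5 dispatched to MUL
[17] I5 operands ready | I6 dispatched to DIV
[21] I5 complete
[22] R2←I5
[23] I6 operands ready
[31] I6 complete
[32] R4←I6
[33] I7 dispatched to MUL
[34] I7 operands ready
[38] I7 complete
[39] R4←I7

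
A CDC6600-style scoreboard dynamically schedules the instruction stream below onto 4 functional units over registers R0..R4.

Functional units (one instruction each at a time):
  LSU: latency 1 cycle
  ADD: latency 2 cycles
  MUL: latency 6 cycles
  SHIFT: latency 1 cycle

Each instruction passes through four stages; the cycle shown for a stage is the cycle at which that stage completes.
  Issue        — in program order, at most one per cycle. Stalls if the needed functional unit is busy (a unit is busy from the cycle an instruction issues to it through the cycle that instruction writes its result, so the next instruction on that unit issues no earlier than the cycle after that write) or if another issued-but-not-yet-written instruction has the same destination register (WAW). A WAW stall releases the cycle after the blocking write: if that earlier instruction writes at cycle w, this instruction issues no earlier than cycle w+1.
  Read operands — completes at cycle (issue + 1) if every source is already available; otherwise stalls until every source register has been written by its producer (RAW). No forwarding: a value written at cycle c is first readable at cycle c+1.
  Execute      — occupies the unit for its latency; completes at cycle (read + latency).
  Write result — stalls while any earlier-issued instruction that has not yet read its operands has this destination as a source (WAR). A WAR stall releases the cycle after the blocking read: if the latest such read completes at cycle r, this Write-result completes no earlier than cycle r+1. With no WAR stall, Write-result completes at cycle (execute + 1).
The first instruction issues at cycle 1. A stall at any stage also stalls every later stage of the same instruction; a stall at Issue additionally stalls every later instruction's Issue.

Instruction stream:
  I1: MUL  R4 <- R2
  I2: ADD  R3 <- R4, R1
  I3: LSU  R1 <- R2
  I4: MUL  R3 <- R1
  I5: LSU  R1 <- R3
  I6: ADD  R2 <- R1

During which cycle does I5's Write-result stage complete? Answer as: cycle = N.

t=1  issue I1 (MUL)
t=2  I1 read-ops | issue I2 (ADD)
t=3  issue I3 (LSU)
t=4  I3 read-ops
t=5  I3 finished on LSU
t=8  I1 finished on MUL
t=9  I1→R4
t=10  I2 read-ops
t=11  I3→R1
t=12  I2 finished on ADD
t=13  I2→R3
t=14  issue I4 (MUL)
t=15  I4 read-ops | issue I5 (LSU)
t=16  issue I6 (ADD)
t=21  I4 finished on MUL
t=22  I4→R3
t=23  I5 read-ops
t=24  I5 finished on LSU
t=25  I5→R1
t=26  I6 read-ops
t=28  I6 finished on ADD
t=29  I6→R2

cycle = 25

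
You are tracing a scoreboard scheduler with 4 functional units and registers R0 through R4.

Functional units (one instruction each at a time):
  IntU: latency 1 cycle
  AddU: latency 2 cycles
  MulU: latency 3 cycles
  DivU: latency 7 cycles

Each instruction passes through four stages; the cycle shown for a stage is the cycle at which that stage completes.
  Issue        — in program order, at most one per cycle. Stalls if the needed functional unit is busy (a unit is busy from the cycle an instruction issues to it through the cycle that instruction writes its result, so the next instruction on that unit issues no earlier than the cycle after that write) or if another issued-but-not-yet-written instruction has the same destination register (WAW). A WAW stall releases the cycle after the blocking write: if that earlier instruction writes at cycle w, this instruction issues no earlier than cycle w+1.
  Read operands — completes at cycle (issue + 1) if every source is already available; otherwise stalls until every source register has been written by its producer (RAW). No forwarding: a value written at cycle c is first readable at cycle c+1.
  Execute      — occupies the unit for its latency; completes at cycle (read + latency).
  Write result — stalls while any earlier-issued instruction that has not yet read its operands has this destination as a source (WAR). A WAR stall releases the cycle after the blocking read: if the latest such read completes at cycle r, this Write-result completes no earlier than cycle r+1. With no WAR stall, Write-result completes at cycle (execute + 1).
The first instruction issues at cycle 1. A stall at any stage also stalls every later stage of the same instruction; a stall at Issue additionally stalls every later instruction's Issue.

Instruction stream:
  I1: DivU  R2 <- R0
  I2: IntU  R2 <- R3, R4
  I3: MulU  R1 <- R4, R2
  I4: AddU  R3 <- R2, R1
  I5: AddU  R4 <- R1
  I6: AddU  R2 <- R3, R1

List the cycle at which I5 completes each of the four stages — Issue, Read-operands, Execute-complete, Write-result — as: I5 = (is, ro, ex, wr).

I5 = (24, 25, 27, 28)

[I1] 1/2/9/10
[I2] 11/12/13/14  (WAW R2: wait I1 write@10)
[I3] 12/15/18/19  (RAW R2: wait I2 write@14)
[I4] 13/20/22/23  (RAW R1: wait I3 write@19)
[I5] 24/25/27/28  (struct: AddU busy until I4 writes@23)
[I6] 29/30/32/33  (struct: AddU busy until I5 writes@28)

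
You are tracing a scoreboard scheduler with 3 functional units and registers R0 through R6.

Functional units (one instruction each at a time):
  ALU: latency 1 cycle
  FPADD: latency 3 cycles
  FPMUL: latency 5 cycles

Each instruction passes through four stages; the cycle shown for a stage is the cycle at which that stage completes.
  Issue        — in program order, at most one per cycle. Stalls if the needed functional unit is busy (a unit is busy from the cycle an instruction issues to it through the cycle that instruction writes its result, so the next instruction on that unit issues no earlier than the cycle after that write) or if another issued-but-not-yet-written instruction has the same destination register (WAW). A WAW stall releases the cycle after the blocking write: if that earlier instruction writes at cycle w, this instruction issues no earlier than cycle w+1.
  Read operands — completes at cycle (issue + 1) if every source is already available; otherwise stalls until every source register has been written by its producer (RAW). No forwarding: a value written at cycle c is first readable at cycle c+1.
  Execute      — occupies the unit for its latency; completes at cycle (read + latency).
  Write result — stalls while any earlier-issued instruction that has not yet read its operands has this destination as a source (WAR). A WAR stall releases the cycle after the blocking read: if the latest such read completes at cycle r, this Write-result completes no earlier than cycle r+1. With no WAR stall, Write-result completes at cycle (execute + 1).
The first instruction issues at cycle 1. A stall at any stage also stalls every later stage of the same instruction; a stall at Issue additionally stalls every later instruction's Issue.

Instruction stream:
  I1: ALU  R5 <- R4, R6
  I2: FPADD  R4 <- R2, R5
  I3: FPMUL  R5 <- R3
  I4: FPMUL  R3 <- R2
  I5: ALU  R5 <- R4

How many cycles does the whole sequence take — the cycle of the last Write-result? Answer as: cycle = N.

cycle = 20

cycle 1: I1 issues→ALU
cycle 2: I1 reads; I2 issues→FPADD
cycle 3: I1 exec-done
cycle 4: I1 writes R5
cycle 5: I2 reads; I3 issues→FPMUL
cycle 6: I3 reads
cycle 8: I2 exec-done
cycle 9: I2 writes R4
cycle 11: I3 exec-done
cycle 12: I3 writes R5
cycle 13: I4 issues→FPMUL
cycle 14: I4 reads; I5 issues→ALU
cycle 15: I5 reads
cycle 16: I5 exec-done
cycle 17: I5 writes R5
cycle 19: I4 exec-done
cycle 20: I4 writes R3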